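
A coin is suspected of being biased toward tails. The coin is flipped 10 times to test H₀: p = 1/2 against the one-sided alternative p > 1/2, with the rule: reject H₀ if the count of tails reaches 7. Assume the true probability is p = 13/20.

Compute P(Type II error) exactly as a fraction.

Under the alternative p = 13/20, S ~ Binomial(10, 13/20); β is the probability the test does not reject, P(S < 7).
Summing C(10,j)·(13/20)^j·(7/20)^{10-j} for j = 0..6 gives 1244602838129/2560000000000.

1244602838129/2560000000000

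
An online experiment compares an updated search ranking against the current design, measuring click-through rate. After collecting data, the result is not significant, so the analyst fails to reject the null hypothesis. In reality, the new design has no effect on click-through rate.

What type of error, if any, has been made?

The conventional null hypothesis here is that the new design has no effect on click-through rate.
The test retained a true H₀ — the decision matches the true state.

No error — this is a correct decision.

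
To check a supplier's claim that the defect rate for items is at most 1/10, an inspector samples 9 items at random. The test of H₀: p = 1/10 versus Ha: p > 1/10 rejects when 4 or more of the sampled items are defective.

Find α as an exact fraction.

4165547/500000000

The significance level is the probability, assuming p = 1/10, of seeing 4 or more defectives in 9 draws.
Computing the lower-tail complement: 1 − 495834453/500000000 = 4165547/500000000.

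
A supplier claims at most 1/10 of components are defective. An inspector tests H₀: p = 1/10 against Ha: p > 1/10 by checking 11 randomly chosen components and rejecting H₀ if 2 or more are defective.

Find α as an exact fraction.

1513215599/5000000000

The significance level is the probability, assuming p = 1/10, of seeing 2 or more defectives in 11 draws.
Via the complement, α = 1 − Σ_{j=0}^{1} C(11,j)(1/10)^j(9/10)^{11-j} = 1513215599/5000000000.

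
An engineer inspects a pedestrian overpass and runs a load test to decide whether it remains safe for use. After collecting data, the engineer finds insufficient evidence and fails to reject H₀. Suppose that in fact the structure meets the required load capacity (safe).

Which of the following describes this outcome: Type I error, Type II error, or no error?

Neither — the decision is correct.

The conventional null hypothesis here is that the structure meets the required load capacity (safe).
The test retained a true H₀ — the decision matches the true state.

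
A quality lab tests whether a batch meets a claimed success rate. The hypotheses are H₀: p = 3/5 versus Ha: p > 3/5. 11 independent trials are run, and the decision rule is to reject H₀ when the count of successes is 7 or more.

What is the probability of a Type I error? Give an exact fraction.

5202873/9765625

α = P(reject H₀ | H₀ true) = P(X ≥ 7 | p = 3/5), with X ~ Binomial(11, 3/5).
Adding the binomial terms for j = 7 through 11 with p = 3/5 yields 5202873/9765625.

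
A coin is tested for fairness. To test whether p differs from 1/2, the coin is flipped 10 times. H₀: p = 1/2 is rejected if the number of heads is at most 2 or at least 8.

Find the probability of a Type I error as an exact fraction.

7/64

α = P(Y ≤ 2 or Y ≥ 8 | p = 1/2), Y ~ Binomial(10, 1/2).
By symmetry, α = 2·P(Y ≤ 2) = 2·(1 + 10 + 45)/1024 = 112/1024 = 7/64.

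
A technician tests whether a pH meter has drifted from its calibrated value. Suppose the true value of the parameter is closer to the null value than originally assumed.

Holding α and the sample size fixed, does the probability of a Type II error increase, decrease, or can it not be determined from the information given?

A smaller departure from H₀ means the test statistic under Ha is distributed closer to where it would be under H₀; rejection becomes less likely.

It increases.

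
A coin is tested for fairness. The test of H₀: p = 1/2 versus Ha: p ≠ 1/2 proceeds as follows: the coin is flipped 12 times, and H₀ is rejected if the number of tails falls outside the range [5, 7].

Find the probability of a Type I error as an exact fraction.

397/1024

Under H₀, K ~ Binomial(12, 1/2); α is the probability of landing in either tail, P(K ≤ 4) + P(K ≥ 8).
By symmetry, α = 2·P(K ≤ 4) = 2·(1 + 12 + 66 + 220 + 495)/4096 = 1588/4096 = 397/1024.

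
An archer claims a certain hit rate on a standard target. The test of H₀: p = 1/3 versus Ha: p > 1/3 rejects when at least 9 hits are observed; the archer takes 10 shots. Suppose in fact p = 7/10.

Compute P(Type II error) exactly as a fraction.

A Type II error is failing to reject when Ha holds: with p = 7/10, β = P(X ≤ 8).
Adding the binomial probabilities P(X=0)+…+P(X=8) at p = 7/10 gives 8506916541/10000000000.

8506916541/10000000000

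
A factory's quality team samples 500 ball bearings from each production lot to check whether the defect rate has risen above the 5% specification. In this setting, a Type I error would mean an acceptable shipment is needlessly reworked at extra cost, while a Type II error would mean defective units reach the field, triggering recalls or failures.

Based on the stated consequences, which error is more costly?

Type II error

The Type II consequence (defective units reach the field, triggering recalls or failures) is more severe than the Type I consequence (an acceptable shipment is needlessly reworked at extra cost).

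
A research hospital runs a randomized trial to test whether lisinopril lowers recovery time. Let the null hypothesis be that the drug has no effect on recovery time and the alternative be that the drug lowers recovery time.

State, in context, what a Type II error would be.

A Type II error would mean concluding that the drug has no effect on recovery time (or at least failing to establish that the drug lowers recovery time) when in fact the drug lowers recovery time.

A Type II error is failing to reject H₀ when H₀ is false.
Here that means concluding there is insufficient evidence that the drug works when actually the drug lowers recovery time.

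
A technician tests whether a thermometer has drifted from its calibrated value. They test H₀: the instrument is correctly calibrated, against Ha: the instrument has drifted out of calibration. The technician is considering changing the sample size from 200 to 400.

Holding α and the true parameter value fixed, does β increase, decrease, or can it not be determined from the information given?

Increasing n separates the H₀ and Ha sampling distributions, so under Ha fewer outcomes land in the acceptance region.

It decreases.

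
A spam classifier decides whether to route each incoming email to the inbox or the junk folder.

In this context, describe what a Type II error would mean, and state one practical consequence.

A Type II error would mean concluding that the message is legitimate (not spam) (or at least failing to establish that the message is spam) when in fact the message is spam. Consequence: spam reaches the user's inbox.

With the conventional null hypothesis that the message is legitimate (not spam):
A Type II error is failing to reject H₀ when H₀ is false.
Here that means delivering the message to the inbox when actually the message is spam.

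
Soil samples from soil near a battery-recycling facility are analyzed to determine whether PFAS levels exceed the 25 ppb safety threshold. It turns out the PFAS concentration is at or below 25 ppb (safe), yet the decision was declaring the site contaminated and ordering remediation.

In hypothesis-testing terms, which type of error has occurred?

The null hypothesis here is that the PFAS concentration is at or below 25 ppb (safe).
'Declaring the site contaminated and ordering remediation' corresponds to rejecting H₀.
H₀ was rejected but H₀ is true — a Type I error (false positive).

Type I error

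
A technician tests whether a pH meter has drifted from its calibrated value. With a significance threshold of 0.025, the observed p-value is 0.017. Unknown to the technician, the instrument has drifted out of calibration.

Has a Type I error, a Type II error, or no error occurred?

No error — this is a correct decision.

The conventional null hypothesis is that the instrument is correctly calibrated.
Since p = 0.017 < α = 0.025, H₀ is rejected.
H₀ is false (actually the instrument has drifted out of calibration).
The decision matches the true state — no error.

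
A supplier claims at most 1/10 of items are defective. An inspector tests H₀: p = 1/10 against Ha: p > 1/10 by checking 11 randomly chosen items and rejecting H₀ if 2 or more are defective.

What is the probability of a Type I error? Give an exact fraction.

α = P(reject H₀ | H₀ true) = P(X ≥ 2 | p = 1/10), X ~ Binomial(11, 1/10).
α = 1 − P(X ≤ 1) = 1 − 3486784401/5000000000 = 1513215599/5000000000.

1513215599/5000000000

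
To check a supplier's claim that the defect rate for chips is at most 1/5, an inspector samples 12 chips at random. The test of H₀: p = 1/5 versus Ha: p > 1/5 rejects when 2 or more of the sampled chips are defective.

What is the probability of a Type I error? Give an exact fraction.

Under H₀, S ~ Binomial(12, 1/5); the Type I error rate is P(S ≥ 2).
α = 1 − P(S ≤ 1) = 1 − 67108864/244140625 = 177031761/244140625.

177031761/244140625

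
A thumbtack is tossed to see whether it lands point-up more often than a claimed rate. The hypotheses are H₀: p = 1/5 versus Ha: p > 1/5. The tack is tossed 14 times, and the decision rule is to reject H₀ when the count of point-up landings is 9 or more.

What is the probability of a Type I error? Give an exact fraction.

2331113/6103515625

The Type I error probability is α = P(Y ≥ 9) computed under H₀, where Y ~ Binomial(14, 1/5).
Summing C(14,j)(1/5)^j(4/5)^{14−j} for j = 9,…,14 gives 2331113/6103515625.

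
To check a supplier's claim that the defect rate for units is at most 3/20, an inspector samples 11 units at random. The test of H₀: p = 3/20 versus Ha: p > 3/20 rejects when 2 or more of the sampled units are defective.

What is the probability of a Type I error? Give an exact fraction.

α = P(reject H₀ | H₀ true) = P(K ≥ 2 | p = 3/20), K ~ Binomial(11, 3/20).
α = 1 − P(K ≤ 1) = 1 − 2015993900449/4096000000000 = 2080006099551/4096000000000.

2080006099551/4096000000000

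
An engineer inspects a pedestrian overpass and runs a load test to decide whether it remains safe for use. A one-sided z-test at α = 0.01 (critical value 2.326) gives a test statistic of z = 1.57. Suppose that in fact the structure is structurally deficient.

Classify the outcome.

The conventional null hypothesis is that the structure meets the required load capacity (safe).
Since z = 1.57 ≤ z* = 2.326, H₀ is not rejected.
H₀ is false (actually the structure is structurally deficient).
Failing to reject a false H₀ is a Type II error.

Type II error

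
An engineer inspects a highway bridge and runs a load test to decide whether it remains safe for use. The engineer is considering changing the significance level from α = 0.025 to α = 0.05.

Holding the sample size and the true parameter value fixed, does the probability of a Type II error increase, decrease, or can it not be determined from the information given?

It decreases.

A larger α widens the rejection region, so when the alternative is true more outcomes lead to rejection — failing to reject becomes less likely.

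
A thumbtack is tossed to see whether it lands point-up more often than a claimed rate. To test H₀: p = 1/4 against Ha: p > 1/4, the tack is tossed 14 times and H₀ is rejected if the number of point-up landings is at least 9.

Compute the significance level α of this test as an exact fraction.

578257/268435456

Under H₀, K ~ Binomial(14, 1/4), and α = P(K ≥ 9).
P(K ≥ 9) = Σ_{j=9}^{14} C(14,j)·(1/4)^j·(3/4)^{14-j} = 578257/268435456.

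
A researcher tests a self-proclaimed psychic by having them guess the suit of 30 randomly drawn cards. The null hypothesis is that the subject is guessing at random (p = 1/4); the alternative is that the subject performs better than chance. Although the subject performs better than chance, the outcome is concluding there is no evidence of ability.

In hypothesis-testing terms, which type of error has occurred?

Type II error

'Concluding there is no evidence of ability' corresponds to failing to reject H₀.
H₀ was not rejected but H₀ is false — a Type II error (false negative).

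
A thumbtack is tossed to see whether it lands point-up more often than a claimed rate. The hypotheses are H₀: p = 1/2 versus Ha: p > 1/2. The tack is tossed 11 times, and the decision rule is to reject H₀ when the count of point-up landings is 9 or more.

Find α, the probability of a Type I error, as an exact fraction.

Under H₀, K ~ Binomial(11, 1/2), and α = P(K ≥ 9).
P(K ≥ 9) = [C(11,9) + C(11,10) + C(11,11)] / 2^11 = (55 + 11 + 1) / 2048 = 67/2048.

67/2048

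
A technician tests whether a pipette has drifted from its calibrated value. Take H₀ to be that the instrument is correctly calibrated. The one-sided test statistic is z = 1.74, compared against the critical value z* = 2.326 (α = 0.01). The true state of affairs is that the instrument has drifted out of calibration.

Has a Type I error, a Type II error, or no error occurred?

Type II error

Since z = 1.74 ≤ z* = 2.326, H₀ is not rejected.
H₀ is false (actually the instrument has drifted out of calibration).
Failing to reject a false H₀ is a Type II error.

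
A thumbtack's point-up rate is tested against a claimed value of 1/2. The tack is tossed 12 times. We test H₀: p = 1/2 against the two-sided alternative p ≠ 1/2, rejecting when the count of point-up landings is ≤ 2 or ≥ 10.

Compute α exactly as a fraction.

α = P(Y ≤ 2 or Y ≥ 10 | p = 1/2), Y ~ Binomial(12, 1/2).
The two tails are symmetric, so α = 2·(1 + 12 + 66)/2^12 = 158/4096 = 79/2048.

79/2048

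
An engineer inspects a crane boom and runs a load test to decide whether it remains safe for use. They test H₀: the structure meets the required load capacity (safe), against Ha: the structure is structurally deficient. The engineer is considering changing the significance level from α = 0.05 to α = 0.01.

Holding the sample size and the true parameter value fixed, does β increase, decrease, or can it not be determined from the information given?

It increases.

Lowering α raises the bar for rejection; under Ha, the test now fails to reject on outcomes it previously would have rejected.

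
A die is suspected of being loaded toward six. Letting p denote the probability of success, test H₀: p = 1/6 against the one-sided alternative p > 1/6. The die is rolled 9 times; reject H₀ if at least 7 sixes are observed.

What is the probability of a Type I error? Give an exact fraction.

473/5038848

Under H₀, S ~ Binomial(9, 1/6), and α = P(S ≥ 7).
P(S ≥ 7) = Σ_{j=7}^{9} C(9,j)·(1/6)^j·(5/6)^{9-j} = 473/5038848.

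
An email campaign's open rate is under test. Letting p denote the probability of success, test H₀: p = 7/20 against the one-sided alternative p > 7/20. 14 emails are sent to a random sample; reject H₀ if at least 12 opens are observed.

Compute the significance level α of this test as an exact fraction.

115588589415551/819200000000000000

α = P(reject H₀ | H₀ true) = P(S ≥ 12 | p = 7/20), with S ~ Binomial(14, 7/20).
Summing C(14,j)(7/20)^j(13/20)^{14−j} for j = 12,…,14 gives 115588589415551/819200000000000000.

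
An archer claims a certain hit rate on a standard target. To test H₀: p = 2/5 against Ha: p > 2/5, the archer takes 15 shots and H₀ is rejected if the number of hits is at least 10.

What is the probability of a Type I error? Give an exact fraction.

1032510464/30517578125

The Type I error probability is α = P(K ≥ 10) computed under H₀, where K ~ Binomial(15, 2/5).
Summing C(15,j)(2/5)^j(3/5)^{15−j} for j = 10,…,15 gives 1032510464/30517578125.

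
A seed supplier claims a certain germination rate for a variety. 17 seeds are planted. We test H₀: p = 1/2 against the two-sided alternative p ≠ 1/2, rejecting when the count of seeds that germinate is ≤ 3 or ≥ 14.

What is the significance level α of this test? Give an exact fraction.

417/32768

α = P(S ≤ 3 or S ≥ 14 | p = 1/2), S ~ Binomial(17, 1/2).
By symmetry, α = 2·P(S ≤ 3) = 2·(1 + 17 + 136 + 680)/131072 = 1668/131072 = 417/32768.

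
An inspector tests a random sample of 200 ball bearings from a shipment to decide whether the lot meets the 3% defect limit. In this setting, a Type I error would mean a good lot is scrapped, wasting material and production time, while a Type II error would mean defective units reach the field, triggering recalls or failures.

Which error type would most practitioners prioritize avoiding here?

The Type II consequence (defective units reach the field, triggering recalls or failures) is more severe than the Type I consequence (a good lot is scrapped, wasting material and production time).

Type II error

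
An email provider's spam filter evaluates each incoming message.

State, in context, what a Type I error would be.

With the conventional null hypothesis that the message is legitimate (not spam):
A Type I error is rejecting H₀ when H₀ is true.
Here that means sending the message to the spam folder when actually the message is legitimate (not spam).

A Type I error would mean concluding that the message is spam when in fact the message is legitimate (not spam).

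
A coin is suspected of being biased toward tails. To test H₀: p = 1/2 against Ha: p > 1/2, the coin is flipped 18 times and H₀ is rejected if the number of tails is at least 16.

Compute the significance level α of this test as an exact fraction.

43/65536

α = P(reject H₀ | H₀ true) = P(S ≥ 16 | p = 1/2), with S ~ Binomial(18, 1/2).
Summing the upper tail: (153 + 18 + 1) / 2^18 = 172/262144 = 43/65536.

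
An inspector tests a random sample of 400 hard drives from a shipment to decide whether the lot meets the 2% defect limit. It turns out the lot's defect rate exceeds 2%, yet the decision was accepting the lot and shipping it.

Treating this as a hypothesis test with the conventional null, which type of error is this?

Type II error

The null hypothesis here is that the lot's defect rate is 2% (within specification).
'Accepting the lot and shipping it' corresponds to failing to reject H₀.
H₀ was not rejected but H₀ is false — a Type II error (false negative).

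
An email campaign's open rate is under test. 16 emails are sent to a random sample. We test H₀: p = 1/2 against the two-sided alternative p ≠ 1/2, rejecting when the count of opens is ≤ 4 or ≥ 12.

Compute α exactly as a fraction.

2517/32768

The significance level is the null-hypothesis probability of the rejection region {≤4} ∪ {≥12}.
The two tails are symmetric, so α = 2·(1 + 16 + 120 + 560 + 1820)/2^16 = 5034/65536 = 2517/32768.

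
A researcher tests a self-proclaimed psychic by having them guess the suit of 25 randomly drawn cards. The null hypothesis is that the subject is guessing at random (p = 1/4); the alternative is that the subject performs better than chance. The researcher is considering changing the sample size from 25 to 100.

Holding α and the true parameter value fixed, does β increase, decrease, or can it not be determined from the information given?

Increasing n separates the H₀ and Ha sampling distributions, so under Ha fewer outcomes land in the acceptance region.

It decreases.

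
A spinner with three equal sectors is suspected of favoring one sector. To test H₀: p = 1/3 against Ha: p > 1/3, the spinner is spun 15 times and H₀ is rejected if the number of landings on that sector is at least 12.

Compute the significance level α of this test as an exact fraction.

The Type I error probability is α = P(Y ≥ 12) computed under H₀, where Y ~ Binomial(15, 1/3).
Summing C(15,j)(1/3)^j(2/3)^{15−j} for j = 12,…,15 gives 4091/14348907.

4091/14348907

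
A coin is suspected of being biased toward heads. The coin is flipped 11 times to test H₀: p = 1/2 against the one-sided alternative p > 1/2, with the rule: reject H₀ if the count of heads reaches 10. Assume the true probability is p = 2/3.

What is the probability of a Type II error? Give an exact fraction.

A Type II error is failing to reject when Ha holds: with p = 2/3, β = P(S ≤ 9).
Adding the binomial probabilities P(S=0)+…+P(S=9) at p = 2/3 gives 163835/177147.

163835/177147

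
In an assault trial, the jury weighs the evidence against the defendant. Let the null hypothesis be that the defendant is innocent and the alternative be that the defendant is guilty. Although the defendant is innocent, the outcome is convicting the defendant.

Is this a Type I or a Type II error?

Type I error

'Convicting the defendant' corresponds to rejecting H₀.
H₀ was rejected but H₀ is true — a Type I error (false positive).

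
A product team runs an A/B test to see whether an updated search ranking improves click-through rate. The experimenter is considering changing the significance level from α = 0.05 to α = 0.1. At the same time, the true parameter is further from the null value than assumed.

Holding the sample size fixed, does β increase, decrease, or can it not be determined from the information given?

A larger α widens the rejection region, so when the alternative is true more outcomes lead to rejection — failing to reject becomes less likely. The further the true parameter sits from the null value, the more of the Ha sampling distribution falls in the rejection region. Both changes push β in the same direction.

It decreases.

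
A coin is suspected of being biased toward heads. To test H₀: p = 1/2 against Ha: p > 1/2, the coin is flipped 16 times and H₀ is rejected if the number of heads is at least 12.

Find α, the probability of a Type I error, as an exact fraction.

2517/65536

α = P(reject H₀ | H₀ true) = P(K ≥ 12 | p = 1/2), with K ~ Binomial(16, 1/2).
P(K ≥ 12) = [C(16,12) + C(16,13) + C(16,14) + C(16,15) + C(16,16)] / 2^16 = (1820 + 560 + 120 + 16 + 1) / 65536 = 2517/65536.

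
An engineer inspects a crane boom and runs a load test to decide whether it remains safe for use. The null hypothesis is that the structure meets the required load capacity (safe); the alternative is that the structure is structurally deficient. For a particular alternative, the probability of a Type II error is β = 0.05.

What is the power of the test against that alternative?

0.95

Power = 1 − β = 1 − 0.05 = 0.95.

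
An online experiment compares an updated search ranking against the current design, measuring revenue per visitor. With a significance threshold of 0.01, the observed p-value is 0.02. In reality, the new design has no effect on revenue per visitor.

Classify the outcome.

The conventional null hypothesis is that the new design has no effect on revenue per visitor.
Since p = 0.02 ≥ α = 0.01, H₀ is not rejected.
H₀ is true (actually the new design has no effect on revenue per visitor).
The decision matches the true state — no error.

No error (correct decision).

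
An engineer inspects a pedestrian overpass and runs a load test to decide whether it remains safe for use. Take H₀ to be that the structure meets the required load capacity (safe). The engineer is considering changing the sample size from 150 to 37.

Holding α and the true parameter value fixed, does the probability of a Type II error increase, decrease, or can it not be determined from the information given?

It increases.

Reducing n widens both sampling distributions, so the test has less ability to distinguish Ha from H₀.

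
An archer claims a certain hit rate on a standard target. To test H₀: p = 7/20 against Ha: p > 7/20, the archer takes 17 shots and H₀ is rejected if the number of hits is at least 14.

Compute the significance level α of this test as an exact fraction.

α = P(reject H₀ | H₀ true) = P(K ≥ 14 | p = 7/20), with K ~ Binomial(17, 7/20).
Summing C(17,j)(7/20)^j(13/20)^{17−j} for j = 14,…,17 gives 56496660191394549/655360000000000000000.

56496660191394549/655360000000000000000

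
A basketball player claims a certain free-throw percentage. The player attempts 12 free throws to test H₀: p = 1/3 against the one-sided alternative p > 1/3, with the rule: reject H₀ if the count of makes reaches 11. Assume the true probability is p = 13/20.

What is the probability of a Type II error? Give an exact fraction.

3922160441778411/4096000000000000

β = P(fail to reject H₀ | Ha true) = P(S ≤ 10 | p = 13/20), S ~ Binomial(12, 13/20).
Summing C(12,j)·(13/20)^j·(7/20)^{12-j} for j = 0..10 gives 3922160441778411/4096000000000000.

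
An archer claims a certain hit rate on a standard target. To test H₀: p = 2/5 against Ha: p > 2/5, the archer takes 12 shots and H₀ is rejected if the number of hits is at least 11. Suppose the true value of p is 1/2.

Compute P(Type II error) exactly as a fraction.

4083/4096

A Type II error is failing to reject when Ha holds: with p = 1/2, β = P(S ≤ 10).
Summing C(12,j)·(1/2)^j·(1/2)^{12-j} for j = 0..10 gives 4083/4096.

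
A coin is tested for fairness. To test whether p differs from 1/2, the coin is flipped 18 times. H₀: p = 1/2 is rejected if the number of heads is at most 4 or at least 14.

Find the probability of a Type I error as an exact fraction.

α = P(K ≤ 4 or K ≥ 14 | p = 1/2), K ~ Binomial(18, 1/2).
By symmetry, α = 2·P(K ≤ 4) = 2·(1 + 18 + 153 + 816 + 3060)/262144 = 8096/262144 = 253/8192.

253/8192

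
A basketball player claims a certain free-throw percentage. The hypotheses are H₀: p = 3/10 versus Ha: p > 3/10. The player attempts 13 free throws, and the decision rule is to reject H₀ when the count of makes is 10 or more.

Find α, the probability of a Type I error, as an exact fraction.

The Type I error probability is α = P(Y ≥ 10) computed under H₀, where Y ~ Binomial(13, 3/10).
P(Y ≥ 10) = Σ_{j=10}^{13} C(13,j)·(3/10)^j·(7/10)^{13-j} = 651960009/1000000000000.

651960009/1000000000000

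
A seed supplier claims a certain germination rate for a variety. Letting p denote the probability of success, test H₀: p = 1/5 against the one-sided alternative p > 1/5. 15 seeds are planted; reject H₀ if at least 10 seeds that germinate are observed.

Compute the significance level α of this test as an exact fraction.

α = P(reject H₀ | H₀ true) = P(K ≥ 10 | p = 1/5), with K ~ Binomial(15, 1/5).
P(K ≥ 10) = Σ_{j=10}^{15} C(15,j)·(1/5)^j·(4/5)^{15-j} = 3455373/30517578125.

3455373/30517578125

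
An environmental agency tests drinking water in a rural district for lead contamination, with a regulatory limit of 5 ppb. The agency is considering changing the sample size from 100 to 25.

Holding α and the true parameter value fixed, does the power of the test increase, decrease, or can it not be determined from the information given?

Reducing n widens both sampling distributions, so the test has less ability to distinguish Ha from H₀.
Since power = 1 − β and β increases, power decreases.

It decreases.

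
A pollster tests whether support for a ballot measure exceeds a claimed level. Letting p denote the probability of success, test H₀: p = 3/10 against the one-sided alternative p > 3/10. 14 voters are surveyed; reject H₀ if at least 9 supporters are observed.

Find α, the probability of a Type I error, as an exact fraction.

828852291297/100000000000000

Under H₀, Y ~ Binomial(14, 3/10), and α = P(Y ≥ 9).
Summing C(14,j)(3/10)^j(7/10)^{14−j} for j = 9,…,14 gives 828852291297/100000000000000.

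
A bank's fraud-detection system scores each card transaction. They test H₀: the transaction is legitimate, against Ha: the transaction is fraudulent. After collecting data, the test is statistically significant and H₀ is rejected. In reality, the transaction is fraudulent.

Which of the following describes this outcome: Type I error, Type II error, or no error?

The test rejected a false H₀ — the decision matches the true state.

Neither — the decision is correct.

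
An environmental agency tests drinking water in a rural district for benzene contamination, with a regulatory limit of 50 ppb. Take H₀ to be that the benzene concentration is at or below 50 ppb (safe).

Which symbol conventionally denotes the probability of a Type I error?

α

P(Type I error) = P(reject H₀ | H₀ true) = α, the significance level.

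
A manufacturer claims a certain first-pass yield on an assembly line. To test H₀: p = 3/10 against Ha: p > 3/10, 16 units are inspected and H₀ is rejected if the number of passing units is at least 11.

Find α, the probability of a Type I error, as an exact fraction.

α = P(reject H₀ | H₀ true) = P(X ≥ 11 | p = 3/10), with X ~ Binomial(16, 3/10).
P(X ≥ 11) = Σ_{j=11}^{16} C(16,j)·(3/10)^j·(7/10)^{16-j} = 15663201513957/10000000000000000.

15663201513957/10000000000000000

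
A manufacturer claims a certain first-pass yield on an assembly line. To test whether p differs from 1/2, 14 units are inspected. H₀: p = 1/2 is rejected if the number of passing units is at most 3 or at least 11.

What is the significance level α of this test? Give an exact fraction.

Under H₀, Y ~ Binomial(14, 1/2); α is the probability of landing in either tail, P(Y ≤ 3) + P(Y ≥ 11).
By symmetry, α = 2·P(Y ≤ 3) = 2·(1 + 14 + 91 + 364)/16384 = 940/16384 = 235/4096.

235/4096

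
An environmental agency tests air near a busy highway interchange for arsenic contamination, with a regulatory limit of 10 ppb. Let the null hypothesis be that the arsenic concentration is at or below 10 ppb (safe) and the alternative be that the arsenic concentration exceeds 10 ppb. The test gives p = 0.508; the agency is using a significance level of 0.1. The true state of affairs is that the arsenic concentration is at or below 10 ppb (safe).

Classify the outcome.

Since p = 0.508 ≥ α = 0.1, H₀ is not rejected.
H₀ is true (actually the arsenic concentration is at or below 10 ppb (safe)).
The decision matches the true state — no error.

Neither — the decision is correct.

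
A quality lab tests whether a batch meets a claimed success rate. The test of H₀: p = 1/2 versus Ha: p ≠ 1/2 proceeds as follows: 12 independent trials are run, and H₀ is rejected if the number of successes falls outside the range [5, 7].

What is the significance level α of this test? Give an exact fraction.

397/1024

Under H₀, Y ~ Binomial(12, 1/2); α is the probability of landing in either tail, P(Y ≤ 4) + P(Y ≥ 8).
The two tails are symmetric, so α = 2·(1 + 12 + 66 + 220 + 495)/2^12 = 1588/4096 = 397/1024.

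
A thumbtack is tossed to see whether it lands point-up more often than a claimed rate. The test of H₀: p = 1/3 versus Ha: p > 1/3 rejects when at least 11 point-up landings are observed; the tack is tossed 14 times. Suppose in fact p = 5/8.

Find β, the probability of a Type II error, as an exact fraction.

A Type II error is failing to reject when Ha holds: with p = 5/8, β = P(Y ≤ 10).
Summing C(14,j)·(5/8)^j·(3/8)^{14-j} for j = 0..10 gives 1830419739927/2199023255552.

1830419739927/2199023255552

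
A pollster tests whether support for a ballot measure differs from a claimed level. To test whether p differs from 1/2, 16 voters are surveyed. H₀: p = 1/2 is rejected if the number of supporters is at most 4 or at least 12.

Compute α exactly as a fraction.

The significance level is the null-hypothesis probability of the rejection region {≤4} ∪ {≥12}.
The two tails are symmetric, so α = 2·(1 + 16 + 120 + 560 + 1820)/2^16 = 5034/65536 = 2517/32768.

2517/32768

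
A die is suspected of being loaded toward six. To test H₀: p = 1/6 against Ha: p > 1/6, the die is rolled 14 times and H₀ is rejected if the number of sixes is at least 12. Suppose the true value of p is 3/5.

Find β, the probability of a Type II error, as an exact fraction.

Under the alternative p = 3/5, Y ~ Binomial(14, 3/5); β is the probability the test does not reject, P(Y < 12).
Summing C(14,j)·(3/5)^j·(2/5)^{14-j} for j = 0..11 gives 5860647088/6103515625.

5860647088/6103515625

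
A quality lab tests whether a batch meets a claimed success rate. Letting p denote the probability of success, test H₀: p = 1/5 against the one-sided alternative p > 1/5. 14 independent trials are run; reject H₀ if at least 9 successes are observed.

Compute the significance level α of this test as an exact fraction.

α = P(reject H₀ | H₀ true) = P(X ≥ 9 | p = 1/5), with X ~ Binomial(14, 1/5).
Summing C(14,j)(1/5)^j(4/5)^{14−j} for j = 9,…,14 gives 2331113/6103515625.

2331113/6103515625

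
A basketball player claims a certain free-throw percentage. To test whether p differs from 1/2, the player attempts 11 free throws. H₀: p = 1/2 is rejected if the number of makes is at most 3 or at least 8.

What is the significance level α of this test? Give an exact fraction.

The significance level is the null-hypothesis probability of the rejection region {≤3} ∪ {≥8}.
The two tails are symmetric, so α = 2·(1 + 11 + 55 + 165)/2^11 = 464/2048 = 29/128.

29/128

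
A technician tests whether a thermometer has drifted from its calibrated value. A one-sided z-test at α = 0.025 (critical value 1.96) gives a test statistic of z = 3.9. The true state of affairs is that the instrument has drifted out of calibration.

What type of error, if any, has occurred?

Neither — the decision is correct.

The conventional null hypothesis is that the instrument is correctly calibrated.
Since z = 3.9 > z* = 1.96, H₀ is rejected.
H₀ is false (actually the instrument has drifted out of calibration).
The decision matches the true state — no error.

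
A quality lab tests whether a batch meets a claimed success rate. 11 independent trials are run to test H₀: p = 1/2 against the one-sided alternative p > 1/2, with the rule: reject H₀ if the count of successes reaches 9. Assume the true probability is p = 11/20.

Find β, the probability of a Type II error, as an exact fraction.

β = P(fail to reject H₀ | Ha true) = P(S ≤ 8 | p = 11/20), S ~ Binomial(11, 11/20).
Equivalently, β = 1 − P(S ≥ 9) = 38288445266097/40960000000000.

38288445266097/40960000000000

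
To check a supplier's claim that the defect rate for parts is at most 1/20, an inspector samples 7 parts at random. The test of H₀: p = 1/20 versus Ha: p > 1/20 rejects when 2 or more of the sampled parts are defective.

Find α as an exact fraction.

28403547/640000000

Under H₀, X ~ Binomial(7, 1/20); the Type I error rate is P(X ≥ 2).
Computing the lower-tail complement: 1 − 611596453/640000000 = 28403547/640000000.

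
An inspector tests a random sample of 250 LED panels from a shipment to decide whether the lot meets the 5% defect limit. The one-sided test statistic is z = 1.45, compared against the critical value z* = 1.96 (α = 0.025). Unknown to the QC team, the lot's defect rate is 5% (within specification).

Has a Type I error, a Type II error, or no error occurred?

The conventional null hypothesis is that the lot's defect rate is 5% (within specification).
Since z = 1.45 ≤ z* = 1.96, H₀ is not rejected.
H₀ is true (actually the lot's defect rate is 5% (within specification)).
The decision matches the true state — no error.

Neither — the decision is correct.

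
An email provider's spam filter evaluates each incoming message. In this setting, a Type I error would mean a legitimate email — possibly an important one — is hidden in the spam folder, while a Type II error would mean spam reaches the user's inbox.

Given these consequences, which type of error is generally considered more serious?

Type I error

The Type I consequence (a legitimate email — possibly an important one — is hidden in the spam folder) is more severe than the Type II consequence (spam reaches the user's inbox).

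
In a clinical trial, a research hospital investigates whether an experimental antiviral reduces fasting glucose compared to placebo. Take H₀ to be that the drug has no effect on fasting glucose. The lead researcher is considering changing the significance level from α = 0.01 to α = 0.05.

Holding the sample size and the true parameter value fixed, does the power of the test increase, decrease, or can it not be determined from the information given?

It increases.

With a larger α the critical value moves toward the center, so more of the Ha sampling distribution lies in the rejection region.
Since power = 1 − β and β decreases, power increases.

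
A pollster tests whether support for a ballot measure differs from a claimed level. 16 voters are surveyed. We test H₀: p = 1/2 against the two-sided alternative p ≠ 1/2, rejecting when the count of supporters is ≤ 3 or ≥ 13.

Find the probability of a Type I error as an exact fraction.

Under H₀, S ~ Binomial(16, 1/2); α is the probability of landing in either tail, P(S ≤ 3) + P(S ≥ 13).
Each tail has probability (1 + 16 + 120 + 560)/65536; doubling gives α = 1394/65536 = 697/32768.

697/32768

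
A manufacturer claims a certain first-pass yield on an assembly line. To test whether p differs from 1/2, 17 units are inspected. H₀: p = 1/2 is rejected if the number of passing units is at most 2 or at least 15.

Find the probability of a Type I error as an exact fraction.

Under H₀, S ~ Binomial(17, 1/2); α is the probability of landing in either tail, P(S ≤ 2) + P(S ≥ 15).
By symmetry, α = 2·P(S ≤ 2) = 2·(1 + 17 + 136)/131072 = 308/131072 = 77/32768.

77/32768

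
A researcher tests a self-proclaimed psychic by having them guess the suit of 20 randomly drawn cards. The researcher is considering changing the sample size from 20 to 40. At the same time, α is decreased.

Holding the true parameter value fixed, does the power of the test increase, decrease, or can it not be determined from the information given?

Cannot be determined from the information given.

The first change alone would make β decrease; the second alone would make β increase. Which effect dominates depends on the magnitudes, which are not given.
Since power = 1 − β, the effect on power is likewise indeterminate.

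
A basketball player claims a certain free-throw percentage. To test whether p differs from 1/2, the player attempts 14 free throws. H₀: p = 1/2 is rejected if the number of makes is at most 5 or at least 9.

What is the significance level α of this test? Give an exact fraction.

3473/8192

The significance level is the null-hypothesis probability of the rejection region {≤5} ∪ {≥9}.
Each tail has probability (1 + 14 + 91 + 364 + 1001 + 2002)/16384; doubling gives α = 6946/16384 = 3473/8192.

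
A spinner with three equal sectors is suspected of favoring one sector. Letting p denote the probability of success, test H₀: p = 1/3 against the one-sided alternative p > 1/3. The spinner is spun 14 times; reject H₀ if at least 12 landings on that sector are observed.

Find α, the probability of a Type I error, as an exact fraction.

α = P(reject H₀ | H₀ true) = P(S ≥ 12 | p = 1/3), with S ~ Binomial(14, 1/3).
Summing C(14,j)(1/3)^j(2/3)^{14−j} for j = 12,…,14 gives 131/1594323.

131/1594323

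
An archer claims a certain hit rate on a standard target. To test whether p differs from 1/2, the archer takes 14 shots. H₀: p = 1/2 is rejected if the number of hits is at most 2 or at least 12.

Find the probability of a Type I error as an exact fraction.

Under H₀, Y ~ Binomial(14, 1/2); α is the probability of landing in either tail, P(Y ≤ 2) + P(Y ≥ 12).
By symmetry, α = 2·P(Y ≤ 2) = 2·(1 + 14 + 91)/16384 = 212/16384 = 53/4096.

53/4096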